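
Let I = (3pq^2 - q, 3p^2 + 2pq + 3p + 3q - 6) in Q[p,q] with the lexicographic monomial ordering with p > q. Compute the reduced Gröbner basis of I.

G = {p^2 + p - 2q^3 + 32/9q^2 + 1/3q - 2, pq + 3q^3 - 16/3q^2 + q, q^4 - 16/9q^3 + 1/3q^2 + 1/9q}

This is the nonlinear analogue of row-reducing a linear system.

f_1 = 3pq^2 - q, LT = pq^2.
f_2 = 3p^2 + 2pq + 3p + 3q - 6, LT = p^2.

S(f_1,f_2): lcm = p^2q^2. S = -2/3pq^3 - pq^2 - 1/3pq - q^3 + 2q^2.
  reduce S modulo (f_1, f_2):
  remainder -1/3pq - q^3 + 16/9q^2 - 1/3q ≠ 0; add g_3 = -1/3pq - q^3 + 16/9q^2 - 1/3q to the basis.

S(f_1,g_3): lcm = pq^2. S = -3q^4 + 16/3q^3 - q^2 - 1/3q.
  reduce S modulo (f_1, f_2, g_3):
  remainder -3q^4 + 16/3q^3 - q^2 - 1/3q ≠ 0; add g_4 = -3q^4 + 16/3q^3 - q^2 - 1/3q to the basis.

The other S-polynomials (S(f_2,g_3), S(f_1,g_4), S(f_2,g_4), S(g_3,g_4)) all reduce to 0 modulo the current basis, so we have a Gröbner basis.
Inter-reduce: drop elements whose leading term is divisible by another's, tail-reduce, and make monic.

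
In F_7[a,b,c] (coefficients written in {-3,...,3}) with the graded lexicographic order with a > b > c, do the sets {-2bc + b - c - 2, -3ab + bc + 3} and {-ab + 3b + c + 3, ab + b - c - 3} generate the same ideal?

No, the ideals differ.

Two ideals are equal iff their reduced Gröbner bases coincide (the reduced basis is unique for a fixed ordering).
Buchberger on the first generating set:
f_1 = -2bc + b - c - 2, LT = bc.
f_2 = -3ab + bc + 3, LT = ab.

S(f_1,f_2): lcm = abc. S = -2bc^{2} + 3ab - 3ac + a + c.
  leading term bc^{2}: subtract (c)·f_1 from -2bc^{2} + 3ab - 3ac + a + c → 3ab - 3ac - bc + c^{2} + a + 3c
  leading term ab: subtract (-1)·f_2 from 3ab - 3ac - bc + c^{2} + a + 3c → -3ac + c^{2} + a + 3c + 3
  leading term ac: no divisor's leading term divides it; move -3ac to the remainder.
  leading term c^{2}: no divisor's leading term divides it; move c^{2} to the remainder.
  leading term a: no divisor's leading term divides it; move a to the remainder.
  leading term c: no divisor's leading term divides it; move 3c to the remainder.
  leading term 1: no divisor's leading term divides it; move 3 to the remainder.
  remainder -3ac + c^{2} + a + 3c + 3 ≠ 0; add g_3 = -3ac + c^{2} + a + 3c + 3 to the basis.

The other S-polynomials (S(f_1,g_3), S(f_2,g_3)) all reduce to 0 modulo the current basis, so we have a Gröbner basis.
Inter-reduce: drop elements whose leading term is divisible by another's, tail-reduce, and make monic.
Reduced Gröbner basis: {ab + b - c - 3, ac + 2c^{2} + 2a - c - 1, bc + 3b - 3c + 1}.

Buchberger on the second generating set:
h_1 = -ab + 3b + c + 3, LT = ab.
h_2 = ab + b - c - 3, LT = ab.

S(h_1,h_2): lcm = ab. S = 3b.
  leading term b: no divisor's leading term divides it; move 3b to the remainder.
  remainder 3b ≠ 0; add k_3 = 3b to the basis.

S(h_1,k_3): lcm = ab. S = -3b - c - 3.
  leading term b: subtract (-1)·k_3 from -3b - c - 3 → -c - 3
  leading term c: no divisor's leading term divides it; move -c to the remainder.
  leading term 1: no divisor's leading term divides it; move -3 to the remainder.
  remainder -c - 3 ≠ 0; add k_4 = -c - 3 to the basis.

The other S-polynomials (S(h_2,k_3), S(h_1,k_4), S(h_2,k_4), S(k_3,k_4)) all reduce to 0 modulo the current basis, so we have a Gröbner basis.
Inter-reduce: drop elements whose leading term is divisible by another's, tail-reduce, and make monic.
Reduced Gröbner basis: {b, c + 3}.

The bases are distinct; the ideals are different.
The same test decides containment: I ⊆ J iff every generator of I reduces to 0 modulo a Gröbner basis of J.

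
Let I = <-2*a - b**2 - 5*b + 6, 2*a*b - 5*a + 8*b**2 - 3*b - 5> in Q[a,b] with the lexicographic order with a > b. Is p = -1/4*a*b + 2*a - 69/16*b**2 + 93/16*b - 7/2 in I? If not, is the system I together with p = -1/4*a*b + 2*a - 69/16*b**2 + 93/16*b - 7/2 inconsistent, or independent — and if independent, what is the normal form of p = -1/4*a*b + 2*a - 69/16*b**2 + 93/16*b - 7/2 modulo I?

First compute the reduced Gröbner basis of I by Buchberger's algorithm.
f_1 = -2*a - b**2 - 5*b + 6, LT = a.
f_2 = 2*a*b - 5*a + 8*b**2 - 3*b - 5, LT = a*b.

S(f_1,f_2): lcm = a*b. S = 5/2*a + 1/2*b**3 - 3/2*b**2 - 3/2*b + 5/2.
  leading term a: subtract (-5/4)·f_1 from 5/2*a + 1/2*b**3 - 3/2*b**2 - 3/2*b + 5/2 → 1/2*b**3 - 11/4*b**2 - 31/4*b + 10
  leading term b**3: no divisor's leading term divides it; move 1/2*b**3 to the remainder.
  leading term b**2: no divisor's leading term divides it; move -11/4*b**2 to the remainder.
  leading term b: no divisor's leading term divides it; move -31/4*b to the remainder.
  leading term 1: no divisor's leading term divides it; move 10 to the remainder.
  remainder 1/2*b**3 - 11/4*b**2 - 31/4*b + 10 ≠ 0; add h_3 = 1/2*b**3 - 11/4*b**2 - 31/4*b + 10 to the basis.

S(f_1,h_3): leading monomials are coprime, so the S-polynomial reduces to 0 (Buchberger's first criterion).
S(f_2,h_3): lcm = a*b**3. S = 3*a*b**2 + 31/2*a*b - 20*a + 4*b**4 - 3/2*b**3 - 5/2*b**2.
  leading term a*b**2: subtract (-3/2*b**2)·f_1 from 3*a*b**2 + 31/2*a*b - 20*a + 4*b**4 - 3/2*b**3 - 5/2*b**2 → 31/2*a*b - 20*a + 5/2*b**4 - 9*b**3 + 13/2*b**2
  leading term a*b: subtract (-31/4*b)·f_1 from 31/2*a*b - 20*a + 5/2*b**4 - 9*b**3 + 13/2*b**2 → -20*a + 5/2*b**4 - 67/4*b**3 - 129/4*b**2 + 93/2*b
  leading term a: subtract (10)·f_1 from -20*a + 5/2*b**4 - 67/4*b**3 - 129/4*b**2 + 93/2*b → 5/2*b**4 - 67/4*b**3 - 89/4*b**2 + 193/2*b - 60
  leading term b**4: subtract (5*b)·h_3 from 5/2*b**4 - 67/4*b**3 - 89/4*b**2 + 193/2*b - 60 → -3*b**3 + 33/2*b**2 + 93/2*b - 60
  leading term b**3: subtract (-6)·h_3 from -3*b**3 + 33/2*b**2 + 93/2*b - 60 → 0
  remainder 0.

Every S-polynomial of the final basis reduces to 0, so we have a Gröbner basis.
Inter-reduce: drop elements whose leading term is divisible by another's, tail-reduce, and make monic.
Reduced Gröbner basis: {a + 1/2*b**2 + 5/2*b - 3, b**3 - 11/2*b**2 - 31/2*b + 20}.
Label its elements g_1 = a + 1/2*b**2 + 5/2*b - 3, g_2 = b**3 - 11/2*b**2 - 31/2*b + 20.

Reduce p = -1/4*a*b + 2*a - 69/16*b**2 + 93/16*b - 7/2 modulo G:
  leading term a*b: subtract (-1/4*b)·g_1 from -1/4*a*b + 2*a - 69/16*b**2 + 93/16*b - 7/2 → 2*a + 1/8*b**3 - 59/16*b**2 + 81/16*b - 7/2
  leading term a: subtract (2)·g_1 from 2*a + 1/8*b**3 - 59/16*b**2 + 81/16*b - 7/2 → 1/8*b**3 - 75/16*b**2 + 1/16*b + 5/2
  leading term b**3: subtract (1/8)·g_2 from 1/8*b**3 - 75/16*b**2 + 1/16*b + 5/2 → -4*b**2 + 2*b
  leading term b**2: no divisor's leading term divides it; move -4*b**2 to the remainder.
  leading term b: no divisor's leading term divides it; move 2*b to the remainder.
  normal form = -4*b**2 + 2*b.
The normal form is nonzero, so p ∉ I. Since p minus its normal form lies in I, I + (p) = I + (r) where r = -4*b**2 + 2*b; decide whether this ideal is the whole ring.
Run Buchberger on G together with r (pairs among the g_i already reduce to 0 since G is a Gröbner basis):
g_1 = a + 1/2*b**2 + 5/2*b - 3, LT = a.
g_2 = b**3 - 11/2*b**2 - 31/2*b + 20, LT = b**3.
r = -4*b**2 + 2*b, LT = b**2.

S(g_1,g_2): leading monomials are coprime, so the S-polynomial reduces to 0 (Buchberger's first criterion).
S(g_1,r): leading monomials are coprime, so the S-polynomial reduces to 0 (Buchberger's first criterion).
S(g_2,r): lcm = b**3. S = -5*b**2 - 31/2*b + 20.
  leading term b**2: subtract (5/4)·r from -5*b**2 - 31/2*b + 20 → -18*b + 20
  leading term b: no divisor's leading term divides it; move -18*b to the remainder.
  leading term 1: no divisor's leading term divides it; move 20 to the remainder.
  remainder -18*b + 20 ≠ 0; add m_4 = -18*b + 20 to the basis.

S(g_1,m_4): leading monomials are coprime, so the S-polynomial reduces to 0 (Buchberger's first criterion).
S(g_2,m_4): lcm = b**3. S = -79/18*b**2 - 31/2*b + 20.
  leading term b**2: subtract (79/72)·r from -79/18*b**2 - 31/2*b + 20 → -637/36*b + 20
  leading term b: subtract (637/648)·m_4 from -637/36*b + 20 → 55/162
  leading term 1: no divisor's leading term divides it; move 55/162 to the remainder.
  remainder 55/162 ≠ 0; add m_5 = 55/162 to the basis.

S(r,m_4): lcm = b**2. S = 11/18*b.
  leading term b: subtract (-11/324)·m_4 from 11/18*b → 55/81
  leading term 1: subtract (2)·m_5 from 55/81 → 0
  remainder 0.

S(g_1,m_5): leading monomials are coprime, so the S-polynomial reduces to 0 (Buchberger's first criterion).
S(g_2,m_5): leading monomials are coprime, so the S-polynomial reduces to 0 (Buchberger's first criterion).
S(r,m_5): leading monomials are coprime, so the S-polynomial reduces to 0 (Buchberger's first criterion).
S(m_4,m_5): leading monomials are coprime, so the S-polynomial reduces to 0 (Buchberger's first criterion).
Every S-polynomial of the final basis reduces to 0, so we have a Gröbner basis.
Inter-reduce: drop elements whose leading term is divisible by another's, tail-reduce, and make monic.
Reduced Gröbner basis: {1}.
The reduced Gröbner basis of I + (p) is {1}: the ideal is the whole ring, so the enlarged system has no common solution — adjoining p is inconsistent.

Adjoining -1/4*a*b + 2*a - 69/16*b**2 + 93/16*b - 7/2 makes the ideal the whole ring: the system is inconsistent.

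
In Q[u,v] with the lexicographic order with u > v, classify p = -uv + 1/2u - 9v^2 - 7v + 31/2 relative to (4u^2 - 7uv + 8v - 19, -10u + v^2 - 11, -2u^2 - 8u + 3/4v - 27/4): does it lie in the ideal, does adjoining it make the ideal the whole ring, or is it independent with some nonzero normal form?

First compute the reduced Gröbner basis of I by Buchberger's algorithm.
f_1 = 4u^2 - 7uv + 8v - 19, LT = u^2.
f_2 = -10u + v^2 - 11, LT = u.
f_3 = -2u^2 - 8u + 3/4v - 27/4, LT = u^2.

S(f_1,f_2): lcm = u^2. S = 1/10uv^2 - 7/4uv - 11/10u + 2v - 19/4.
  leading term uv^2: subtract (-1/100v^2)·f_2 from 1/10uv^2 - 7/4uv - 11/10u + 2v - 19/4 → -7/4uv - 11/10u + 1/100v^4 - 11/100v^2 + 2v - 19/4
  leading term uv: subtract (7/40v)·f_2 from -7/4uv - 11/10u + 1/100v^4 - 11/100v^2 + 2v - 19/4 → -11/10u + 1/100v^4 - 7/40v^3 - 11/100v^2 + 157/40v - 19/4
  leading term u: subtract (11/100)·f_2 from -11/10u + 1/100v^4 - 7/40v^3 - 11/100v^2 + 157/40v - 19/4 → 1/100v^4 - 7/40v^3 - 11/50v^2 + 157/40v - 177/50
  leading term v^4: no divisor's leading term divides it; move 1/100v^4 to the remainder.
  leading term v^3: no divisor's leading term divides it; move -7/40v^3 to the remainder.
  leading term v^2: no divisor's leading term divides it; move -11/50v^2 to the remainder.
  leading term v: no divisor's leading term divides it; move 157/40v to the remainder.
  leading term 1: no divisor's leading term divides it; move -177/50 to the remainder.
  remainder 1/100v^4 - 7/40v^3 - 11/50v^2 + 157/40v - 177/50 ≠ 0; add h_4 = 1/100v^4 - 7/40v^3 - 11/50v^2 + 157/40v - 177/50 to the basis.

S(f_1,f_3): lcm = u^2. S = -7/4uv - 4u + 19/8v - 65/8.
  leading term uv: subtract (7/40v)·f_2 from -7/4uv - 4u + 19/8v - 65/8 → -4u - 7/40v^3 + 43/10v - 65/8
  leading term u: subtract (2/5)·f_2 from -4u - 7/40v^3 + 43/10v - 65/8 → -7/40v^3 - 2/5v^2 + 43/10v - 149/40
  leading term v^3: no divisor's leading term divides it; move -7/40v^3 to the remainder.
  leading term v^2: no divisor's leading term divides it; move -2/5v^2 to the remainder.
  leading term v: no divisor's leading term divides it; move 43/10v to the remainder.
  leading term 1: no divisor's leading term divides it; move -149/40 to the remainder.
  remainder -7/40v^3 - 2/5v^2 + 43/10v - 149/40 ≠ 0; add h_5 = -7/40v^3 - 2/5v^2 + 43/10v - 149/40 to the basis.

S(h_4,h_5): lcm = v^4. S = -277/14v^3 + 18/7v^2 + 5197/14v - 354.
  leading term v^3: subtract (5540/49)·h_5 from -277/14v^3 + 18/7v^2 + 5197/14v - 354 → 2342/49v^2 - 11265/98v + 6581/98
  leading term v^2: no divisor's leading term divides it; move 2342/49v^2 to the remainder.
  leading term v: no divisor's leading term divides it; move -11265/98v to the remainder.
  leading term 1: no divisor's leading term divides it; move 6581/98 to the remainder.
  remainder 2342/49v^2 - 11265/98v + 6581/98 ≠ 0; add h_6 = 2342/49v^2 - 11265/98v + 6581/98 to the basis.

S(h_4,h_6): lcm = v^4. S = -70705/4684v^3 - 109629/4684v^2 + 785/2v - 354.
  leading term v^3: subtract (707050/8197)·h_5 from -70705/4684v^3 - 109629/4684v^2 + 785/2v - 354 → 363877/32788v^2 + 354015/16394v - 1071907/32788
  leading term v^2: subtract (2547139/10969928)·h_6 from 363877/32788v^2 + 354015/16394v - 1071907/32788 → 1059355275/21939856v - 1059355275/21939856
  leading term v: no divisor's leading term divides it; move 1059355275/21939856v to the remainder.
  leading term 1: no divisor's leading term divides it; move -1059355275/21939856 to the remainder.
  remainder 1059355275/21939856v - 1059355275/21939856 ≠ 0; add h_7 = 1059355275/21939856v - 1059355275/21939856 to the basis.

The other S-polynomials (S(f_2,f_3), S(f_1,h_4), S(f_2,h_4), S(f_3,h_4), S(f_1,h_5), S(f_2,h_5), S(f_3,h_5), S(f_1,h_6), S(f_2,h_6), S(f_3,h_6), S(h_5,h_6), S(f_1,h_7), S(f_2,h_7), S(f_3,h_7), S(h_4,h_7), S(h_5,h_7), S(h_6,h_7)) all reduce to 0 modulo the current basis, so we have a Gröbner basis.
Inter-reduce: drop elements whose leading term is divisible by another's, tail-reduce, and make monic.
Reduced Gröbner basis: {u + 1, v - 1}.
Label its elements g_1 = u + 1, g_2 = v - 1.

Reduce p = -uv + 1/2u - 9v^2 - 7v + 31/2 modulo G:
  leading term uv: subtract (-v)·g_1 from -uv + 1/2u - 9v^2 - 7v + 31/2 → 1/2u - 9v^2 - 6v + 31/2
  leading term u: subtract (1/2)·g_1 from 1/2u - 9v^2 - 6v + 31/2 → -9v^2 - 6v + 15
  leading term v^2: subtract (-9v)·g_2 from -9v^2 - 6v + 15 → -15v + 15
  leading term v: subtract (-15)·g_2 from -15v + 15 → 0
  normal form = 0.
Since the normal form is 0, p ∈ I.

-uv + 1/2u - 9v^2 - 7v + 31/2 lies in I (it reduces to 0).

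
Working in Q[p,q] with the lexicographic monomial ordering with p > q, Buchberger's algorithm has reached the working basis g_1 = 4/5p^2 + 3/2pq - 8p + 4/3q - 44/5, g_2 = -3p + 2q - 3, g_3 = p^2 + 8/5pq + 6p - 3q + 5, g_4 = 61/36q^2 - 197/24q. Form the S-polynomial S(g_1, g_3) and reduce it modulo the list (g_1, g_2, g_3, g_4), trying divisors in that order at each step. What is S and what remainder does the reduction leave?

lcm(LM(g_1), LM(g_3)) = p^2.
S = (lcm/LT(g_1))·g_1 − (lcm/LT(g_3))·g_3 = 11/40pq - 16p + 14/3q - 16.
Reduce S modulo (g_1, g_2, g_3, g_4) in that order:
  leading term pq: subtract (-11/120q)·g_2 from 11/40pq - 16p + 14/3q - 16 → -16p + 11/60q^2 + 527/120q - 16
  leading term p: subtract (16/3)·g_2 from -16p + 11/60q^2 + 527/120q - 16 → 11/60q^2 - 251/40q
  leading term q^2: subtract (33/305)·g_4 from 11/60q^2 - 251/40q → -1643/305q
  leading term q: no divisor's leading term divides it; move -1643/305q to the remainder.
The remainder -1643/305q is nonzero, so it would be added as the next basis element.

S(g_1, g_3) = 11/40pq - 16p + 14/3q - 16; remainder on division = -1643/305q.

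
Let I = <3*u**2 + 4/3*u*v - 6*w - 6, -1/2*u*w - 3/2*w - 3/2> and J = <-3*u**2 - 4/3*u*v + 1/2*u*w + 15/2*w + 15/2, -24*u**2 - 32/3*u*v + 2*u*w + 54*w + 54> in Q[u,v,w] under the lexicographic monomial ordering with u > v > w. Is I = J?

Yes, the ideals are equal.

Two ideals are equal iff their reduced Gröbner bases coincide (the reduced basis is unique for a fixed ordering).
Buchberger on the first generating set:
f_1 = 3*u**2 + 4/3*u*v - 6*w - 6, LT = u**2.
f_2 = -1/2*u*w - 3/2*w - 3/2, LT = u*w.

S(f_1,f_2): lcm = u**2*w. S = 4/9*u*v*w - 3*u*w - 3*u - 2*w**2 - 2*w.
  reduce S modulo (f_1, f_2):
  remainder -3*u - 4/3*v*w - 4/3*v - 2*w**2 + 7*w + 9 ≠ 0; add g_3 = -3*u - 4/3*v*w - 4/3*v - 2*w**2 + 7*w + 9 to the basis.

S(f_2,g_3): lcm = u*w. S = -4/9*v*w**2 - 4/9*v*w - 2/3*w**3 + 7/3*w**2 + 6*w + 3.
  reduce S modulo (f_1, f_2, g_3):
  remainder -4/9*v*w**2 - 4/9*v*w - 2/3*w**3 + 7/3*w**2 + 6*w + 3 ≠ 0; add g_4 = -4/9*v*w**2 - 4/9*v*w - 2/3*w**3 + 7/3*w**2 + 6*w + 3 to the basis.

The other S-polynomials (S(f_1,g_3), S(f_1,g_4), S(f_2,g_4), S(g_3,g_4)) all reduce to 0 modulo the current basis, so we have a Gröbner basis.
Inter-reduce: drop elements whose leading term is divisible by another's, tail-reduce, and make monic.
Reduced Gröbner basis: {u + 4/9*v*w + 4/9*v + 2/3*w**2 - 7/3*w - 3, v*w**2 + v*w + 3/2*w**3 - 21/4*w**2 - 27/2*w - 27/4}.

Buchberger on the second generating set:
h_1 = -3*u**2 - 4/3*u*v + 1/2*u*w + 15/2*w + 15/2, LT = u**2.
h_2 = -24*u**2 - 32/3*u*v + 2*u*w + 54*w + 54, LT = u**2.

S(h_1,h_2): lcm = u**2. S = -1/12*u*w - 1/4*w - 1/4.
  reduce S modulo (h_1, h_2):
  remainder -1/12*u*w - 1/4*w - 1/4 ≠ 0; add k_3 = -1/12*u*w - 1/4*w - 1/4 to the basis.

S(h_1,k_3): lcm = u**2*w. S = 4/9*u*v*w - 1/6*u*w**2 - 3*u*w - 3*u - 5/2*w**2 - 5/2*w.
  reduce S modulo (h_1, h_2, k_3):
  remainder -3*u - 4/3*v*w - 4/3*v - 2*w**2 + 7*w + 9 ≠ 0; add k_4 = -3*u - 4/3*v*w - 4/3*v - 2*w**2 + 7*w + 9 to the basis.

S(k_3,k_4): lcm = u*w. S = -4/9*v*w**2 - 4/9*v*w - 2/3*w**3 + 7/3*w**2 + 6*w + 3.
  reduce S modulo (h_1, h_2, k_3, k_4):
  remainder -4/9*v*w**2 - 4/9*v*w - 2/3*w**3 + 7/3*w**2 + 6*w + 3 ≠ 0; add k_5 = -4/9*v*w**2 - 4/9*v*w - 2/3*w**3 + 7/3*w**2 + 6*w + 3 to the basis.

The other S-polynomials (S(h_2,k_3), S(h_1,k_4), S(h_2,k_4), S(h_1,k_5), S(h_2,k_5), S(k_3,k_5), S(k_4,k_5)) all reduce to 0 modulo the current basis, so we have a Gröbner basis.
Inter-reduce: drop elements whose leading term is divisible by another's, tail-reduce, and make monic.
Reduced Gröbner basis: {u + 4/9*v*w + 4/9*v + 2/3*w**2 - 7/3*w - 3, v*w**2 + v*w + 3/2*w**3 - 21/4*w**2 - 27/2*w - 27/4}.

These coincide, so the ideals are equal.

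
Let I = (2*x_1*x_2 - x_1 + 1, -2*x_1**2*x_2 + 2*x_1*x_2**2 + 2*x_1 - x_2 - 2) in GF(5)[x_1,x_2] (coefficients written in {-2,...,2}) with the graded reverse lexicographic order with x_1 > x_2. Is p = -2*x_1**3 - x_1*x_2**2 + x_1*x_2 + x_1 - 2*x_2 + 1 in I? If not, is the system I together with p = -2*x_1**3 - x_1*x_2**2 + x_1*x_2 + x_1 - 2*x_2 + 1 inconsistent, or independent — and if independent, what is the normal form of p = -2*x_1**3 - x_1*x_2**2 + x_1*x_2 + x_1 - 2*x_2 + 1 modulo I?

First compute the reduced Gröbner basis of I by Buchberger's algorithm.
f_1 = 2*x_1*x_2 - x_1 + 1, LT = x_1*x_2.
f_2 = -2*x_1**2*x_2 + 2*x_1*x_2**2 + 2*x_1 - x_2 - 2, LT = x_1**2*x_2.

S(f_1,f_2): lcm = x_1**2*x_2. S = x_1*x_2**2 + 2*x_1**2 - x_1 + 2*x_2 - 1.
  leading term x_1*x_2**2: subtract (-2*x_2)·f_1 from x_1*x_2**2 + 2*x_1**2 - x_1 + 2*x_2 - 1 → 2*x_1**2 - 2*x_1*x_2 - x_1 - x_2 - 1
  leading term x_1**2: no divisor's leading term divides it; move 2*x_1**2 to the remainder.
  leading term x_1*x_2: subtract (-1)·f_1 from -2*x_1*x_2 - x_1 - x_2 - 1 → -2*x_1 - x_2
  leading term x_1: no divisor's leading term divides it; move -2*x_1 to the remainder.
  leading term x_2: no divisor's leading term divides it; move -x_2 to the remainder.
  remainder 2*x_1**2 - 2*x_1 - x_2 ≠ 0; add h_3 = 2*x_1**2 - 2*x_1 - x_2 to the basis.

S(f_1,h_3): lcm = x_1**2*x_2. S = 2*x_1**2 + x_1*x_2 - 2*x_2**2 - 2*x_1.
  leading term x_1**2: subtract (1)·h_3 from 2*x_1**2 + x_1*x_2 - 2*x_2**2 - 2*x_1 → x_1*x_2 - 2*x_2**2 + x_2
  leading term x_1*x_2: subtract (-2)·f_1 from x_1*x_2 - 2*x_2**2 + x_2 → -2*x_2**2 - 2*x_1 + x_2 + 2
  leading term x_2**2: no divisor's leading term divides it; move -2*x_2**2 to the remainder.
  leading term x_1: no divisor's leading term divides it; move -2*x_1 to the remainder.
  leading term x_2: no divisor's leading term divides it; move x_2 to the remainder.
  leading term 1: no divisor's leading term divides it; move 2 to the remainder.
  remainder -2*x_2**2 - 2*x_1 + x_2 + 2 ≠ 0; add h_4 = -2*x_2**2 - 2*x_1 + x_2 + 2 to the basis.

The other S-polynomials (S(f_2,h_3), S(f_1,h_4), S(f_2,h_4), S(h_3,h_4)) all reduce to 0 modulo the current basis, so we have a Gröbner basis.
Inter-reduce: drop elements whose leading term is divisible by another's, tail-reduce, and make monic.
Reduced Gröbner basis: {x_1**2 - x_1 + 2*x_2, x_1*x_2 + 2*x_1 - 2, x_2**2 + x_1 + 2*x_2 - 1}.
Label its elements g_1 = x_1**2 - x_1 + 2*x_2, g_2 = x_1*x_2 + 2*x_1 - 2, g_3 = x_2**2 + x_1 + 2*x_2 - 1.

Reduce p = -2*x_1**3 - x_1*x_2**2 + x_1*x_2 + x_1 - 2*x_2 + 1 modulo G:
  leading term x_1**3: subtract (-2*x_1)·g_1 from -2*x_1**3 - x_1*x_2**2 + x_1*x_2 + x_1 - 2*x_2 + 1 → -x_1*x_2**2 - 2*x_1**2 + x_1 - 2*x_2 + 1
  leading term x_1*x_2**2: subtract (-x_2)·g_2 from -x_1*x_2**2 - 2*x_1**2 + x_1 - 2*x_2 + 1 → -2*x_1**2 + 2*x_1*x_2 + x_1 + x_2 + 1
  leading term x_1**2: subtract (-2)·g_1 from -2*x_1**2 + 2*x_1*x_2 + x_1 + x_2 + 1 → 2*x_1*x_2 - x_1 + 1
  leading term x_1*x_2: subtract (2)·g_2 from 2*x_1*x_2 - x_1 + 1 → 0
  normal form = 0.
Since the normal form is 0, p ∈ I.

The remainder on division by a Gröbner basis is unique — it is the normal form.

-2*x_1**3 - x_1*x_2**2 + x_1*x_2 + x_1 - 2*x_2 + 1 lies in I (it reduces to 0).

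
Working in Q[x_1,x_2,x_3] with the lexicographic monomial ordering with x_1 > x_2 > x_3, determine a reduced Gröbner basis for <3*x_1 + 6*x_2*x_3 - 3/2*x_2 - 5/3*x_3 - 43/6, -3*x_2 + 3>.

f_1 = 3*x_1 + 6*x_2*x_3 - 3/2*x_2 - 5/3*x_3 - 43/6, LT = x_1.
f_2 = -3*x_2 + 3, LT = x_2.

The S-polynomials (S(f_1,f_2)) all reduce to 0 modulo the current basis, so we have a Gröbner basis.

G = {x_1 + 13/9*x_3 - 26/9, x_2 - 1}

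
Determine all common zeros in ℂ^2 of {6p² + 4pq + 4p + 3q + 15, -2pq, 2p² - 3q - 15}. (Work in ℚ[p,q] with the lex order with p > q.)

Compute a lex Gröbner basis by Buchberger's algorithm.
f_1 = 6p² + 4pq + 4p + 3q + 15, LT = p².
f_2 = -2pq, LT = pq.
f_3 = 2p² - 3q - 15, LT = p².

S(f_1,f_2): lcm = p²q. S = ⅔pq² + ⅔pq + ½q² + 5/2q.
  leading term pq²: subtract (-⅓q)·f_2 from ⅔pq² + ⅔pq + ½q² + 5/2q → ⅔pq + ½q² + 5/2q
  leading term pq: subtract (-⅓)·f_2 from ⅔pq + ½q² + 5/2q → ½q² + 5/2q
  leading term q²: no divisor's leading term divides it; move ½q² to the remainder.
  leading term q: no divisor's leading term divides it; move 5/2q to the remainder.
  remainder ½q² + 5/2q ≠ 0; add h_4 = ½q² + 5/2q to the basis.

S(f_1,f_3): lcm = p². S = ⅔pq + ⅔p + 2q + 10.
  leading term pq: subtract (-⅓)·f_2 from ⅔pq + ⅔p + 2q + 10 → ⅔p + 2q + 10
  leading term p: no divisor's leading term divides it; move ⅔p to the remainder.
  leading term q: no divisor's leading term divides it; move 2q to the remainder.
  leading term 1: no divisor's leading term divides it; move 10 to the remainder.
  remainder ⅔p + 2q + 10 ≠ 0; add h_5 = ⅔p + 2q + 10 to the basis.

S(f_2,f_3): lcm = p²q. S = 3/2q² + 15/2q.
  leading term q²: subtract (3)·h_4 from 3/2q² + 15/2q → 0
  remainder 0.

S(f_1,h_4): leading monomials are coprime, so the S-polynomial reduces to 0 (Buchberger's first criterion).
S(f_2,h_4): lcm = pq². S = -5pq.
  leading term pq: subtract (5/2)·f_2 from -5pq → 0
  remainder 0.

S(f_3,h_4): leading monomials are coprime, so the S-polynomial reduces to 0 (Buchberger's first criterion).
S(f_1,h_5): lcm = p². S = -7/3pq - 43/3p + ½q + 5/2.
  leading term pq: subtract (7/6)·f_2 from -7/3pq - 43/3p + ½q + 5/2 → -43/3p + ½q + 5/2
  leading term p: subtract (-43/2)·h_5 from -43/3p + ½q + 5/2 → 87/2q + 435/2
  leading term q: no divisor's leading term divides it; move 87/2q to the remainder.
  leading term 1: no divisor's leading term divides it; move 435/2 to the remainder.
  remainder 87/2q + 435/2 ≠ 0; add h_6 = 87/2q + 435/2 to the basis.

S(f_2,h_5): lcm = pq. S = -3q² - 15q.
  leading term q²: subtract (-6)·h_4 from -3q² - 15q → 0
  remainder 0.

S(f_3,h_5): lcm = p². S = -3pq - 15p - 3/2q - 15/2.
  leading term pq: subtract (3/2)·f_2 from -3pq - 15p - 3/2q - 15/2 → -15p - 3/2q - 15/2
  leading term p: subtract (-45/2)·h_5 from -15p - 3/2q - 15/2 → 87/2q + 435/2
  leading term q: subtract (1)·h_6 from 87/2q + 435/2 → 0
  remainder 0.

S(h_4,h_5): leading monomials are coprime, so the S-polynomial reduces to 0 (Buchberger's first criterion).
S(f_1,h_6): leading monomials are coprime, so the S-polynomial reduces to 0 (Buchberger's first criterion).
S(f_2,h_6): lcm = pq. S = -5p.
  leading term p: subtract (-15/2)·h_5 from -5p → 15q + 75
  leading term q: subtract (10/29)·h_6 from 15q + 75 → 0
  remainder 0.

S(f_3,h_6): leading monomials are coprime, so the S-polynomial reduces to 0 (Buchberger's first criterion).
S(h_4,h_6): lcm = q². S = 0.
  remainder 0.

S(h_5,h_6): leading monomials are coprime, so the S-polynomial reduces to 0 (Buchberger's first criterion).
Every S-polynomial of the final basis reduces to 0, so we have a Gröbner basis.
Inter-reduce: drop elements whose leading term is divisible by another's, tail-reduce, and make monic.
Reduced Gröbner basis: {p, q + 5}.

The lex basis is triangular: the last element involves only q. Solving q + 5 = 0 gives q ∈ {-5}; substituting each value into the earlier elements determines the remaining variables.
  q = -5: the earlier basis element becomes p = 0, giving p = 0 — point (0, -5).
Each listed point satisfies every original equation (direct substitution).
Zero-dimensionality of the ideal guarantees finitely many solutions over ℂ.

{(0, -5)}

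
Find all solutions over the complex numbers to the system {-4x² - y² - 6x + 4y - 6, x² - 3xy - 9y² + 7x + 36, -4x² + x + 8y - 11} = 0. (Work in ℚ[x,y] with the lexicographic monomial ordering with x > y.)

{(-1, 2)}

Compute a lex Gröbner basis by Buchberger's algorithm.
f_1 = -4x² - 6x - y² + 4y - 6, LT = x².
f_2 = x² - 3xy + 7x - 9y² + 36, LT = x².
f_3 = -4x² + x + 8y - 11, LT = x².

S(f_1,f_2): lcm = x². S = 3xy - 11/2x + 37/4y² - y - 69/2.
  leading term xy: no divisor's leading term divides it; move 3xy to the remainder.
  leading term x: no divisor's leading term divides it; move -11/2x to the remainder.
  leading term y²: no divisor's leading term divides it; move 37/4y² to the remainder.
  leading term y: no divisor's leading term divides it; move -y to the remainder.
  leading term 1: no divisor's leading term divides it; move -69/2 to the remainder.
  remainder 3xy - 11/2x + 37/4y² - y - 69/2 ≠ 0; add h_4 = 3xy - 11/2x + 37/4y² - y - 69/2 to the basis.

S(f_1,f_3): lcm = x². S = 7/4x + ¼y² + y - 5/4.
  leading term x: no divisor's leading term divides it; move 7/4x to the remainder.
  leading term y²: no divisor's leading term divides it; move ¼y² to the remainder.
  leading term y: no divisor's leading term divides it; move y to the remainder.
  leading term 1: no divisor's leading term divides it; move -5/4 to the remainder.
  remainder 7/4x + ¼y² + y - 5/4 ≠ 0; add h_5 = 7/4x + ¼y² + y - 5/4 to the basis.

S(f_1,h_4): lcm = x²y. S = 11/6x² - 37/12xy² + 11/6xy + 23/2x + ¼y³ - y² + 3/2y.
  leading term x²: subtract (-11/24)·f_1 from 11/6x² - 37/12xy² + 11/6xy + 23/2x + ¼y³ - y² + 3/2y → -37/12xy² + 11/6xy + 35/4x + ¼y³ - 35/24y² + 10/3y - 11/4
  leading term xy²: subtract (-37/36y)·h_4 from -37/12xy² + 11/6xy + 35/4x + ¼y³ - 35/24y² + 10/3y - 11/4 → -275/72xy + 35/4x + 1405/144y³ - 179/72y² - 257/8y - 11/4
  leading term xy: subtract (-275/216)·h_4 from -275/72xy + 35/4x + 1405/144y³ - 179/72y² - 257/8y - 11/4 → 755/432x + 1405/144y³ + 8027/864y² - 3607/108y - 6721/144
  leading term x: subtract (755/756)·h_5 from 755/432x + 1405/144y³ + 8027/864y² - 3607/108y - 6721/144 → 1405/144y³ + 54679/6048y² - 2167/63y - 68683/1512
  leading term y³: no divisor's leading term divides it; move 1405/144y³ to the remainder.
  leading term y²: no divisor's leading term divides it; move 54679/6048y² to the remainder.
  leading term y: no divisor's leading term divides it; move -2167/63y to the remainder.
  leading term 1: no divisor's leading term divides it; move -68683/1512 to the remainder.
  remainder 1405/144y³ + 54679/6048y² - 2167/63y - 68683/1512 ≠ 0; add h_6 = 1405/144y³ + 54679/6048y² - 2167/63y - 68683/1512 to the basis.

S(f_3,h_4): lcm = x²y. S = 11/6x² - 37/12xy² + 1/12xy + 23/2x - 2y² + 11/4y.
  leading term x²: subtract (-11/24)·f_1 from 11/6x² - 37/12xy² + 1/12xy + 23/2x - 2y² + 11/4y → -37/12xy² + 1/12xy + 35/4x - 59/24y² + 55/12y - 11/4
  leading term xy²: subtract (-37/36y)·h_4 from -37/12xy² + 1/12xy + 35/4x - 59/24y² + 55/12y - 11/4 → -401/72xy + 35/4x + 1369/144y³ - 251/72y² - 247/8y - 11/4
  leading term xy: subtract (-401/216)·h_4 from -401/72xy + 35/4x + 1369/144y³ - 251/72y² - 247/8y - 11/4 → -631/432x + 1369/144y³ + 11825/864y² - 3535/108y - 9619/144
  leading term x: subtract (-631/756)·h_5 from -631/432x + 1369/144y³ + 11825/864y² - 3535/108y - 9619/144 → 1369/144y³ + 84037/6048y² - 4019/126y - 102577/1512
  leading term y³: subtract (1369/1405)·h_6 from 1369/144y³ + 84037/6048y² - 4019/126y - 102577/1512 → 2400913/472080y² + 31839/19670y - 2782981/118020
  leading term y²: no divisor's leading term divides it; move 2400913/472080y² to the remainder.
  leading term y: no divisor's leading term divides it; move 31839/19670y to the remainder.
  leading term 1: no divisor's leading term divides it; move -2782981/118020 to the remainder.
  remainder 2400913/472080y² + 31839/19670y - 2782981/118020 ≠ 0; add h_7 = 2400913/472080y² + 31839/19670y - 2782981/118020 to the basis.

S(f_1,h_5): lcm = x². S = -1/7xy² - 4/7xy + 31/14x + ¼y² - y + 3/2.
  leading term xy²: subtract (-1/21y)·h_4 from -1/7xy² - 4/7xy + 31/14x + ¼y² - y + 3/2 → -⅚xy + 31/14x + 37/84y³ + 17/84y² - 37/14y + 3/2
  leading term xy: subtract (-5/18)·h_4 from -⅚xy + 31/14x + 37/84y³ + 17/84y² - 37/14y + 3/2 → 173/252x + 37/84y³ + 1397/504y² - 184/63y - 97/12
  leading term x: subtract (173/441)·h_5 from 173/252x + 37/84y³ + 1397/504y² - 184/63y - 97/12 → 37/84y³ + 9433/3528y² - 487/147y - 6697/882
  leading term y³: subtract (444/9835)·h_6 from 37/84y³ + 9433/3528y² - 487/147y - 6697/882 → 1871707/826140y² - 121173/68845y - 1144669/206535
  leading term y²: subtract (7486828/16806391)·h_7 from 1871707/826140y² - 121173/68845y - 1144669/206535 → -41699277/16806391y + 83398554/16806391
  leading term y: no divisor's leading term divides it; move -41699277/16806391y to the remainder.
  leading term 1: no divisor's leading term divides it; move 83398554/16806391 to the remainder.
  remainder -41699277/16806391y + 83398554/16806391 ≠ 0; add h_8 = -41699277/16806391y + 83398554/16806391 to the basis.

The other S-polynomials (S(f_2,f_3), S(f_2,h_4), S(f_2,h_5), S(f_3,h_5), S(h_4,h_5), S(f_1,h_6), S(f_2,h_6), S(f_3,h_6), S(h_4,h_6), S(h_5,h_6), S(f_1,h_7), S(f_2,h_7), S(f_3,h_7), S(h_4,h_7), S(h_5,h_7), S(h_6,h_7), S(f_1,h_8), S(f_2,h_8), S(f_3,h_8), S(h_4,h_8), S(h_5,h_8), S(h_6,h_8), S(h_7,h_8)) all reduce to 0 modulo the current basis, so we have a Gröbner basis.
Inter-reduce: drop elements whose leading term is divisible by another's, tail-reduce, and make monic.
Reduced Gröbner basis: {x + 1, y - 2}.

A lex Gröbner basis eliminates variables successively. Here y - 2 depends only on y, with roots {2}; lifting each root through the earlier basis elements recovers the full solutions.
  y = 2: the earlier basis element becomes x + 1 = 0, giving x = -1 — point (-1, 2).
Each listed point satisfies every original equation (direct substitution).
This is the nonlinear analogue of row-reducing a linear system.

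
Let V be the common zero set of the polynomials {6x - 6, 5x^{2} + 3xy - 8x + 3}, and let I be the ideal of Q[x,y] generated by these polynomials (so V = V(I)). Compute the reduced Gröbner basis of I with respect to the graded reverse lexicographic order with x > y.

f_1 = 6x - 6, LT = x.
f_2 = 5x^{2} + 3xy - 8x + 3, LT = x^{2}.

S(f_1,f_2): lcm = x^{2}. S = -\tfrac{3}{5}xy + \tfrac{3}{5}x - \tfrac{3}{5}.
  leading term xy: subtract (-\tfrac{1}{10}y)·f_1 from -\tfrac{3}{5}xy + \tfrac{3}{5}x - \tfrac{3}{5} → \tfrac{3}{5}x - \tfrac{3}{5}y - \tfrac{3}{5}
  leading term x: subtract (\tfrac{1}{10})·f_1 from \tfrac{3}{5}x - \tfrac{3}{5}y - \tfrac{3}{5} → -\tfrac{3}{5}y
  leading term y: no divisor's leading term divides it; move -\tfrac{3}{5}y to the remainder.
  remainder -\tfrac{3}{5}y ≠ 0; add g_3 = -\tfrac{3}{5}y to the basis.

The other S-polynomials (S(f_1,g_3), S(f_2,g_3)) all reduce to 0 modulo the current basis, so we have a Gröbner basis.
Inter-reduce: drop elements whose leading term is divisible by another's, tail-reduce, and make monic.

G = {x - 1, y}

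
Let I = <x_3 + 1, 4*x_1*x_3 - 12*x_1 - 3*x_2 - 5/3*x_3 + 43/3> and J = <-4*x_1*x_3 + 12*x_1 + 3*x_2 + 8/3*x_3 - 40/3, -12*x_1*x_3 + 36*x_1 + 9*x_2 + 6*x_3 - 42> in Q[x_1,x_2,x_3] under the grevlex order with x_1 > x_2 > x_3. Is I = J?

Equality of ideals is decidable: compute both reduced Gröbner bases (unique for the ordering) and check whether they agree.
Buchberger on the first generating set:
f_1 = x_3 + 1, LT = x_3.
f_2 = 4*x_1*x_3 - 12*x_1 - 3*x_2 - 5/3*x_3 + 43/3, LT = x_1*x_3.

S(f_1,f_2): lcm = x_1*x_3. S = 4*x_1 + 3/4*x_2 + 5/12*x_3 - 43/12.
  leading term x_1: no divisor's leading term divides it; move 4*x_1 to the remainder.
  leading term x_2: no divisor's leading term divides it; move 3/4*x_2 to the remainder.
  leading term x_3: subtract (5/12)·f_1 from 5/12*x_3 - 43/12 → -4
  leading term 1: no divisor's leading term divides it; move -4 to the remainder.
  remainder 4*x_1 + 3/4*x_2 - 4 ≠ 0; add g_3 = 4*x_1 + 3/4*x_2 - 4 to the basis.

The other S-polynomials (S(f_1,g_3), S(f_2,g_3)) all reduce to 0 modulo the current basis, so we have a Gröbner basis.
Inter-reduce: drop elements whose leading term is divisible by another's, tail-reduce, and make monic.
Reduced Gröbner basis: {x_1 + 3/16*x_2 - 1, x_3 + 1}.

Buchberger on the second generating set:
h_1 = -4*x_1*x_3 + 12*x_1 + 3*x_2 + 8/3*x_3 - 40/3, LT = x_1*x_3.
h_2 = -12*x_1*x_3 + 36*x_1 + 9*x_2 + 6*x_3 - 42, LT = x_1*x_3.

S(h_1,h_2): lcm = x_1*x_3. S = -1/6*x_3 - 1/6.
  leading term x_3: no divisor's leading term divides it; move -1/6*x_3 to the remainder.
  leading term 1: no divisor's leading term divides it; move -1/6 to the remainder.
  remainder -1/6*x_3 - 1/6 ≠ 0; add k_3 = -1/6*x_3 - 1/6 to the basis.

S(h_1,k_3): lcm = x_1*x_3. S = -4*x_1 - 3/4*x_2 - 2/3*x_3 + 10/3.
  leading term x_1: no divisor's leading term divides it; move -4*x_1 to the remainder.
  leading term x_2: no divisor's leading term divides it; move -3/4*x_2 to the remainder.
  leading term x_3: subtract (4)·k_3 from -2/3*x_3 + 10/3 → 4
  leading term 1: no divisor's leading term divides it; move 4 to the remainder.
  remainder -4*x_1 - 3/4*x_2 + 4 ≠ 0; add k_4 = -4*x_1 - 3/4*x_2 + 4 to the basis.

The other S-polynomials (S(h_2,k_3), S(h_1,k_4), S(h_2,k_4), S(k_3,k_4)) all reduce to 0 modulo the current basis, so we have a Gröbner basis.
Inter-reduce: drop elements whose leading term is divisible by another's, tail-reduce, and make monic.
Reduced Gröbner basis: {x_1 + 3/16*x_2 - 1, x_3 + 1}.

These coincide, so the ideals are equal.
The same test decides containment: I ⊆ J iff every generator of I reduces to 0 modulo a Gröbner basis of J.

Yes, the ideals are equal.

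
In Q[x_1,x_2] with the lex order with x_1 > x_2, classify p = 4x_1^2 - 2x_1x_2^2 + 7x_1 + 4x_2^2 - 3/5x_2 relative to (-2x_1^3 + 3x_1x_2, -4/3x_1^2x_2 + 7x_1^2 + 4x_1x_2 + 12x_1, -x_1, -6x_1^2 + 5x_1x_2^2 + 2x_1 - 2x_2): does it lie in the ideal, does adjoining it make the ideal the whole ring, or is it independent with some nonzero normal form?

4x_1^2 - 2x_1x_2^2 + 7x_1 + 4x_2^2 - 3/5x_2 lies in I (it reduces to 0).

First compute the reduced Gröbner basis of I by Buchberger's algorithm.
f_1 = -2x_1^3 + 3x_1x_2, LT = x_1^3.
f_2 = -4/3x_1^2x_2 + 7x_1^2 + 4x_1x_2 + 12x_1, LT = x_1^2x_2.
f_3 = -x_1, LT = x_1.
f_4 = -6x_1^2 + 5x_1x_2^2 + 2x_1 - 2x_2, LT = x_1^2.

S(f_2,f_4): lcm = x_1^2x_2. S = -21/4x_1^2 + 5/6x_1x_2^3 - 8/3x_1x_2 - 9x_1 - 1/3x_2^2.
  reduce S modulo (f_1, f_2, f_3, f_4):
  remainder -1/3x_2^2 ≠ 0; add h_5 = -1/3x_2^2 to the basis.

S(f_3,f_4): lcm = x_1^2. S = 5/6x_1x_2^2 + 1/3x_1 - 1/3x_2.
  reduce S modulo (f_1, f_2, f_3, f_4, h_5):
  remainder -1/3x_2 ≠ 0; add h_6 = -1/3x_2 to the basis.

The other S-polynomials (S(f_1,f_2), S(f_1,f_3), S(f_1,f_4), S(f_2,f_3), S(f_1,h_5), S(f_2,h_5), S(f_3,h_5), S(f_4,h_5), S(f_1,h_6), S(f_2,h_6), S(f_3,h_6), S(f_4,h_6), S(h_5,h_6)) all reduce to 0 modulo the current basis, so we have a Gröbner basis.
Inter-reduce: drop elements whose leading term is divisible by another's, tail-reduce, and make monic.
Reduced Gröbner basis: {x_1, x_2}.
Label its elements g_1 = x_1, g_2 = x_2.

Reduce p = 4x_1^2 - 2x_1x_2^2 + 7x_1 + 4x_2^2 - 3/5x_2 modulo G:
  leading term x_1^2: subtract (4x_1)·g_1 from 4x_1^2 - 2x_1x_2^2 + 7x_1 + 4x_2^2 - 3/5x_2 → -2x_1x_2^2 + 7x_1 + 4x_2^2 - 3/5x_2
  leading term x_1x_2^2: subtract (-2x_2^2)·g_1 from -2x_1x_2^2 + 7x_1 + 4x_2^2 - 3/5x_2 → 7x_1 + 4x_2^2 - 3/5x_2
  leading term x_1: subtract (7)·g_1 from 7x_1 + 4x_2^2 - 3/5x_2 → 4x_2^2 - 3/5x_2
  leading term x_2^2: subtract (4x_2)·g_2 from 4x_2^2 - 3/5x_2 → -3/5x_2
  leading term x_2: subtract (-3/5)·g_2 from -3/5x_2 → 0
  normal form = 0.
Since the normal form is 0, p ∈ I.

The remainder on division by a Gröbner basis is unique — it is the normal form.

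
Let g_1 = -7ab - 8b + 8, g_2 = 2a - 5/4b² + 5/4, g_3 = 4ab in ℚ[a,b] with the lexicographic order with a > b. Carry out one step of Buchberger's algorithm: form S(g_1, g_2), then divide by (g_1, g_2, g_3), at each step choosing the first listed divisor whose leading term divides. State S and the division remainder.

lcm(LM(g_1), LM(g_2)) = ab.
S = (lcm/LT(g_1))·g_1 − (lcm/LT(g_2))·g_2 = ⅝b³ + 29/56b - 8/7.
Reduce S modulo (g_1, g_2, g_3) in that order:
  leading term b³: no divisor's leading term divides it; move ⅝b³ to the remainder.
  leading term b: no divisor's leading term divides it; move 29/56b to the remainder.
  leading term 1: no divisor's leading term divides it; move -8/7 to the remainder.
The remainder ⅝b³ + 29/56b - 8/7 is nonzero, so it would be added as the next basis element.
This is the inner loop of Buchberger's algorithm — each nonzero remainder becomes a new basis element.

S(g_1, g_2) = ⅝b³ + 29/56b - 8/7; remainder on division = ⅝b³ + 29/56b - 8/7.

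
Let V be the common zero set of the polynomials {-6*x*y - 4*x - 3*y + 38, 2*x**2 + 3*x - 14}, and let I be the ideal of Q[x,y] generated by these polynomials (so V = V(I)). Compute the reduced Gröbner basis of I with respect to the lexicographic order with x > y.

G = {x - 9/8*y + 1/4, y**2 + 8/9*y - 52/9}

f_1 = -6*x*y - 4*x - 3*y + 38, LT = x*y.
f_2 = 2*x**2 + 3*x - 14, LT = x**2.

S(f_1,f_2): lcm = x**2*y. S = 2/3*x**2 - x*y - 19/3*x + 7*y.
  reduce S modulo (f_1, f_2):
  remainder -20/3*x + 15/2*y - 5/3 ≠ 0; add g_3 = -20/3*x + 15/2*y - 5/3 to the basis.

S(f_1,g_3): lcm = x*y. S = 2/3*x + 9/8*y**2 + 1/4*y - 19/3.
  reduce S modulo (f_1, f_2, g_3):
  remainder 9/8*y**2 + y - 13/2 ≠ 0; add g_4 = 9/8*y**2 + y - 13/2 to the basis.

The other S-polynomials (S(f_2,g_3), S(f_1,g_4), S(f_2,g_4), S(g_3,g_4)) all reduce to 0 modulo the current basis, so we have a Gröbner basis.
Inter-reduce: drop elements whose leading term is divisible by another's, tail-reduce, and make monic.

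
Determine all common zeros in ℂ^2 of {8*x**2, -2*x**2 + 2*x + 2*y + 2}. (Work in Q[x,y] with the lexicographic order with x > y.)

{(0, -1)}

Compute a lex Gröbner basis by Buchberger's algorithm.
f_1 = 8*x**2, LT = x**2.
f_2 = -2*x**2 + 2*x + 2*y + 2, LT = x**2.

S(f_1,f_2): lcm = x**2. S = x + y + 1.
  leading term x: no divisor's leading term divides it; move x to the remainder.
  leading term y: no divisor's leading term divides it; move y to the remainder.
  leading term 1: no divisor's leading term divides it; move 1 to the remainder.
  remainder x + y + 1 ≠ 0; add h_3 = x + y + 1 to the basis.

S(f_1,h_3): lcm = x**2. S = -x*y - x.
  leading term x*y: subtract (-y)·h_3 from -x*y - x → -x + y**2 + y
  leading term x: subtract (-1)·h_3 from -x + y**2 + y → y**2 + 2*y + 1
  leading term y**2: no divisor's leading term divides it; move y**2 to the remainder.
  leading term y: no divisor's leading term divides it; move 2*y to the remainder.
  leading term 1: no divisor's leading term divides it; move 1 to the remainder.
  remainder y**2 + 2*y + 1 ≠ 0; add h_4 = y**2 + 2*y + 1 to the basis.

The other S-polynomials (S(f_2,h_3), S(f_1,h_4), S(f_2,h_4), S(h_3,h_4)) all reduce to 0 modulo the current basis, so we have a Gröbner basis.
Inter-reduce: drop elements whose leading term is divisible by another's, tail-reduce, and make monic.
Reduced Gröbner basis: {x + y + 1, y**2 + 2*y + 1}.

From the last basis element, y**2 + 2*y + 1 = 0, so y takes values in {-1}. Each choice, substituted upward through the basis, yields the corresponding point(s) of the solution set.
  y = -1: the earlier basis element becomes x = 0, giving x = 0 — point (0, -1).
Check: every point annihilates each of the original generators.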